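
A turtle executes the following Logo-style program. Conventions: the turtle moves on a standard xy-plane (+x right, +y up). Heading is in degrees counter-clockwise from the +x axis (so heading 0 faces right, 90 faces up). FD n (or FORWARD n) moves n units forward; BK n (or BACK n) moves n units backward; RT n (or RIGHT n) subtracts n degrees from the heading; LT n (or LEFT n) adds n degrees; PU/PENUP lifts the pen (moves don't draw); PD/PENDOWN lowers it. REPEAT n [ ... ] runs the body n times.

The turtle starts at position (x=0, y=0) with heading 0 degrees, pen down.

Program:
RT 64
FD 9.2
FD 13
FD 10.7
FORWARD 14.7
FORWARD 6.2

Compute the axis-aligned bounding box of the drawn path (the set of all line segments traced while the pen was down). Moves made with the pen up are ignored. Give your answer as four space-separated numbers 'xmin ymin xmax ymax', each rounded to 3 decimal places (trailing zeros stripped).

Executing turtle program step by step:
Start: pos=(0,0), heading=0, pen down
RT 64: heading 0 -> 296
FD 9.2: (0,0) -> (4.033,-8.269) [heading=296, draw]
FD 13: (4.033,-8.269) -> (9.732,-19.953) [heading=296, draw]
FD 10.7: (9.732,-19.953) -> (14.422,-29.57) [heading=296, draw]
FD 14.7: (14.422,-29.57) -> (20.866,-42.783) [heading=296, draw]
FD 6.2: (20.866,-42.783) -> (23.584,-48.355) [heading=296, draw]
Final: pos=(23.584,-48.355), heading=296, 5 segment(s) drawn

Segment endpoints: x in {0, 4.033, 9.732, 14.422, 20.866, 23.584}, y in {-48.355, -42.783, -29.57, -19.953, -8.269, 0}
xmin=0, ymin=-48.355, xmax=23.584, ymax=0

Answer: 0 -48.355 23.584 0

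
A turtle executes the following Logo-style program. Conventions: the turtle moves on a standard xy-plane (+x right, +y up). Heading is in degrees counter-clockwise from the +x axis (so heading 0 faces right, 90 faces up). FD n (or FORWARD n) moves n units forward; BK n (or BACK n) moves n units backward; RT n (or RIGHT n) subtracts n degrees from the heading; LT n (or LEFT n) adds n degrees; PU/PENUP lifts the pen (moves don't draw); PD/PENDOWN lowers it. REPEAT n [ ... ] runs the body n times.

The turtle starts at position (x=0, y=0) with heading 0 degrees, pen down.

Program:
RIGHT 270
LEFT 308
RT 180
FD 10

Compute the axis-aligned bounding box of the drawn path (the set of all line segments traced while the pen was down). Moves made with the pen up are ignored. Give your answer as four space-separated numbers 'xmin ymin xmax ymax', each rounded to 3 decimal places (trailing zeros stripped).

Answer: -7.88 -6.157 0 0

Derivation:
Executing turtle program step by step:
Start: pos=(0,0), heading=0, pen down
RT 270: heading 0 -> 90
LT 308: heading 90 -> 38
RT 180: heading 38 -> 218
FD 10: (0,0) -> (-7.88,-6.157) [heading=218, draw]
Final: pos=(-7.88,-6.157), heading=218, 1 segment(s) drawn

Segment endpoints: x in {-7.88, 0}, y in {-6.157, 0}
xmin=-7.88, ymin=-6.157, xmax=0, ymax=0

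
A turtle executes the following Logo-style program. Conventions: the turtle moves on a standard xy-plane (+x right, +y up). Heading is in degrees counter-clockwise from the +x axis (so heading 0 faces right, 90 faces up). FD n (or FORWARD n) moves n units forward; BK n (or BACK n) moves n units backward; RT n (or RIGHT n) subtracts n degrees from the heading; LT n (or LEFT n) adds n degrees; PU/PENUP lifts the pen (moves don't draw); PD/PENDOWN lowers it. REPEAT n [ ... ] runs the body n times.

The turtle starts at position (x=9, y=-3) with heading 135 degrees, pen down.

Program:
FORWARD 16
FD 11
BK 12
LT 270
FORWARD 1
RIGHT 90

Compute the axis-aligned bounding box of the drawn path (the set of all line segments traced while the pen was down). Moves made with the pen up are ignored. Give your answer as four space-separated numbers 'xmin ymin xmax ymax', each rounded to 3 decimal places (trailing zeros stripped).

Executing turtle program step by step:
Start: pos=(9,-3), heading=135, pen down
FD 16: (9,-3) -> (-2.314,8.314) [heading=135, draw]
FD 11: (-2.314,8.314) -> (-10.092,16.092) [heading=135, draw]
BK 12: (-10.092,16.092) -> (-1.607,7.607) [heading=135, draw]
LT 270: heading 135 -> 45
FD 1: (-1.607,7.607) -> (-0.899,8.314) [heading=45, draw]
RT 90: heading 45 -> 315
Final: pos=(-0.899,8.314), heading=315, 4 segment(s) drawn

Segment endpoints: x in {-10.092, -2.314, -1.607, -0.899, 9}, y in {-3, 7.607, 8.314, 16.092}
xmin=-10.092, ymin=-3, xmax=9, ymax=16.092

Answer: -10.092 -3 9 16.092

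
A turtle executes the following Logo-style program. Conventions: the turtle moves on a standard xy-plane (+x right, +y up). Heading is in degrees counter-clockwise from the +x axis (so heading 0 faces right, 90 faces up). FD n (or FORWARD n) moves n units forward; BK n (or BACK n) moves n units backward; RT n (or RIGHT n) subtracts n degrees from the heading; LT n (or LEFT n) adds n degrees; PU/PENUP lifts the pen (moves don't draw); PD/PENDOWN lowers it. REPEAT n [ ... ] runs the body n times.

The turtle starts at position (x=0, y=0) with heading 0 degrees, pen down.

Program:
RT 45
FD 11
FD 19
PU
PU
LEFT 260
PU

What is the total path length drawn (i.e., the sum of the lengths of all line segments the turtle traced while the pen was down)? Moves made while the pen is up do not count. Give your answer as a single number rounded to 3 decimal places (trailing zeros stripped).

Answer: 30

Derivation:
Executing turtle program step by step:
Start: pos=(0,0), heading=0, pen down
RT 45: heading 0 -> 315
FD 11: (0,0) -> (7.778,-7.778) [heading=315, draw]
FD 19: (7.778,-7.778) -> (21.213,-21.213) [heading=315, draw]
PU: pen up
PU: pen up
LT 260: heading 315 -> 215
PU: pen up
Final: pos=(21.213,-21.213), heading=215, 2 segment(s) drawn

Segment lengths:
  seg 1: (0,0) -> (7.778,-7.778), length = 11
  seg 2: (7.778,-7.778) -> (21.213,-21.213), length = 19
Total = 30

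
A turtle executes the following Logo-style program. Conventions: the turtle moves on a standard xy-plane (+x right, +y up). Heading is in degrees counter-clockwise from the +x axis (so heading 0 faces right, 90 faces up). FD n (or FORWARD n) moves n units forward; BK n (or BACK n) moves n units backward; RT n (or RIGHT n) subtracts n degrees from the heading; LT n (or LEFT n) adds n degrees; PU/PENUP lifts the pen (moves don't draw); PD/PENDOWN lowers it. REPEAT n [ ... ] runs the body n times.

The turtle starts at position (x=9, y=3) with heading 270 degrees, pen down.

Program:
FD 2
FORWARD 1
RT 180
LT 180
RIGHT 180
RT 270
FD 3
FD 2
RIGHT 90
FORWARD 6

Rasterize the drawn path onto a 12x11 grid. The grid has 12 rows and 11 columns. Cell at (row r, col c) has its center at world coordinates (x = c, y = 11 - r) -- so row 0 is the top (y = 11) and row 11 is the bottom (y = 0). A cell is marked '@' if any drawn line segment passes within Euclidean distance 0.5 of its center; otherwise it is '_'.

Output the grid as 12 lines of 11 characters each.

Answer: ___________
___________
___________
___________
___________
____@______
____@______
____@______
____@____@_
____@____@_
____@____@_
____@@@@@@_

Derivation:
Segment 0: (9,3) -> (9,1)
Segment 1: (9,1) -> (9,0)
Segment 2: (9,0) -> (6,-0)
Segment 3: (6,-0) -> (4,-0)
Segment 4: (4,-0) -> (4,6)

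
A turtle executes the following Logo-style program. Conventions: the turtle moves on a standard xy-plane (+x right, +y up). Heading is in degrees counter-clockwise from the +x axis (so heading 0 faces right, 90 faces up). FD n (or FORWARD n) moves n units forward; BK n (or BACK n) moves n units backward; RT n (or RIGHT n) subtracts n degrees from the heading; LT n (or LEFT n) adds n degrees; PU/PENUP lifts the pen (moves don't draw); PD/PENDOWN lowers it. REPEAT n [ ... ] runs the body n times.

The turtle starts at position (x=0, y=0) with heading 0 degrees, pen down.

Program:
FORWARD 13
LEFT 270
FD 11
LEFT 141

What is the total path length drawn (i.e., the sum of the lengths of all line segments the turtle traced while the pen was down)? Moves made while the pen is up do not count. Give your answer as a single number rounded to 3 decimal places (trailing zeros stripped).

Executing turtle program step by step:
Start: pos=(0,0), heading=0, pen down
FD 13: (0,0) -> (13,0) [heading=0, draw]
LT 270: heading 0 -> 270
FD 11: (13,0) -> (13,-11) [heading=270, draw]
LT 141: heading 270 -> 51
Final: pos=(13,-11), heading=51, 2 segment(s) drawn

Segment lengths:
  seg 1: (0,0) -> (13,0), length = 13
  seg 2: (13,0) -> (13,-11), length = 11
Total = 24

Answer: 24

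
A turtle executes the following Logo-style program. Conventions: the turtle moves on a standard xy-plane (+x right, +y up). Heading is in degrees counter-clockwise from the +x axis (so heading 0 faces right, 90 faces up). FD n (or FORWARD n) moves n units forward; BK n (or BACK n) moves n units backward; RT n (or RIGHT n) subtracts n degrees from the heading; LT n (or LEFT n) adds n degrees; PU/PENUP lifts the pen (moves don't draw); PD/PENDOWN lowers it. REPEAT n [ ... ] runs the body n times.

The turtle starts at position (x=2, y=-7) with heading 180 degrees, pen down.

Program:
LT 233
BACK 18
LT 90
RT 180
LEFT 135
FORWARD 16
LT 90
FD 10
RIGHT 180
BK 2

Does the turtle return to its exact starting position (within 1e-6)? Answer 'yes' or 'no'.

Executing turtle program step by step:
Start: pos=(2,-7), heading=180, pen down
LT 233: heading 180 -> 53
BK 18: (2,-7) -> (-8.833,-21.375) [heading=53, draw]
LT 90: heading 53 -> 143
RT 180: heading 143 -> 323
LT 135: heading 323 -> 98
FD 16: (-8.833,-21.375) -> (-11.059,-5.531) [heading=98, draw]
LT 90: heading 98 -> 188
FD 10: (-11.059,-5.531) -> (-20.962,-6.923) [heading=188, draw]
RT 180: heading 188 -> 8
BK 2: (-20.962,-6.923) -> (-22.943,-7.201) [heading=8, draw]
Final: pos=(-22.943,-7.201), heading=8, 4 segment(s) drawn

Start position: (2, -7)
Final position: (-22.943, -7.201)
Distance = 24.943; >= 1e-6 -> NOT closed

Answer: no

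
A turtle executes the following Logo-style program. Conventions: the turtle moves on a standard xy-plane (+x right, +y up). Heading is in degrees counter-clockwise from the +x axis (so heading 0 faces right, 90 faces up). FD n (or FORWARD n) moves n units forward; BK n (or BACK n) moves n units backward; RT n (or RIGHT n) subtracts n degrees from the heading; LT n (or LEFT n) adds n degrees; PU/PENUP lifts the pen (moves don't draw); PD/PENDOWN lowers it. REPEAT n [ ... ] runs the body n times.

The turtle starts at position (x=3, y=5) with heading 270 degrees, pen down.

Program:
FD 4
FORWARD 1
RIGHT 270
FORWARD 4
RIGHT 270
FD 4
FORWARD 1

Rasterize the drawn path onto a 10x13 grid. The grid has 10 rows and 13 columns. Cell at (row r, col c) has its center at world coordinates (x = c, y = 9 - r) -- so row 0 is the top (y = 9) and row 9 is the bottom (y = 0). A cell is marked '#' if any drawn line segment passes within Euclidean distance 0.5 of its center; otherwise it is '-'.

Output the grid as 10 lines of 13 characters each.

Answer: -------------
-------------
-------------
-------------
---#---#-----
---#---#-----
---#---#-----
---#---#-----
---#---#-----
---#####-----

Derivation:
Segment 0: (3,5) -> (3,1)
Segment 1: (3,1) -> (3,0)
Segment 2: (3,0) -> (7,0)
Segment 3: (7,0) -> (7,4)
Segment 4: (7,4) -> (7,5)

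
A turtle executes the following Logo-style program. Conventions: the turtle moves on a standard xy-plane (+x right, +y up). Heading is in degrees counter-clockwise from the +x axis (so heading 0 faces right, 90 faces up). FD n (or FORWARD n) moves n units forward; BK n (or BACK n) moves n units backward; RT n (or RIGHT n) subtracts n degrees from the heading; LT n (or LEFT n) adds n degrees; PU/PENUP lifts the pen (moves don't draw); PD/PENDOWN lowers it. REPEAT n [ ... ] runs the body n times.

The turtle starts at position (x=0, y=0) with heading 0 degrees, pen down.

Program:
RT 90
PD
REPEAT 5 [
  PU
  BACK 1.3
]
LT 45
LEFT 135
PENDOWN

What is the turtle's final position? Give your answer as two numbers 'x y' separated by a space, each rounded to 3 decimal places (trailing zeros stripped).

Executing turtle program step by step:
Start: pos=(0,0), heading=0, pen down
RT 90: heading 0 -> 270
PD: pen down
REPEAT 5 [
  -- iteration 1/5 --
  PU: pen up
  BK 1.3: (0,0) -> (0,1.3) [heading=270, move]
  -- iteration 2/5 --
  PU: pen up
  BK 1.3: (0,1.3) -> (0,2.6) [heading=270, move]
  -- iteration 3/5 --
  PU: pen up
  BK 1.3: (0,2.6) -> (0,3.9) [heading=270, move]
  -- iteration 4/5 --
  PU: pen up
  BK 1.3: (0,3.9) -> (0,5.2) [heading=270, move]
  -- iteration 5/5 --
  PU: pen up
  BK 1.3: (0,5.2) -> (0,6.5) [heading=270, move]
]
LT 45: heading 270 -> 315
LT 135: heading 315 -> 90
PD: pen down
Final: pos=(0,6.5), heading=90, 0 segment(s) drawn

Answer: 0 6.5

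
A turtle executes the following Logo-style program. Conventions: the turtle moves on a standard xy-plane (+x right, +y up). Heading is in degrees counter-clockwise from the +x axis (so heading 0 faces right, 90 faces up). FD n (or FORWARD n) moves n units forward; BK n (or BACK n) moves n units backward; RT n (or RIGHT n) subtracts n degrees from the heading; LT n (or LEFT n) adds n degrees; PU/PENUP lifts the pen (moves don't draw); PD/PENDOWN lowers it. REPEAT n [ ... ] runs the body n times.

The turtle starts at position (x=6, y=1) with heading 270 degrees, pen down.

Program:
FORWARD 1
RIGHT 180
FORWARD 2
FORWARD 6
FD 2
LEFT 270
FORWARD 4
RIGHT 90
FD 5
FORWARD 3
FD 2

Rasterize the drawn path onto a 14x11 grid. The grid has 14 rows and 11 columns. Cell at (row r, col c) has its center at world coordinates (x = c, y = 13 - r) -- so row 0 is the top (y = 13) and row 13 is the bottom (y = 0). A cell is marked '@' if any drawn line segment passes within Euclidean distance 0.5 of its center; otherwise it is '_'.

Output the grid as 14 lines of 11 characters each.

Segment 0: (6,1) -> (6,0)
Segment 1: (6,0) -> (6,2)
Segment 2: (6,2) -> (6,8)
Segment 3: (6,8) -> (6,10)
Segment 4: (6,10) -> (10,10)
Segment 5: (10,10) -> (10,5)
Segment 6: (10,5) -> (10,2)
Segment 7: (10,2) -> (10,-0)

Answer: ___________
___________
___________
______@@@@@
______@___@
______@___@
______@___@
______@___@
______@___@
______@___@
______@___@
______@___@
______@___@
______@___@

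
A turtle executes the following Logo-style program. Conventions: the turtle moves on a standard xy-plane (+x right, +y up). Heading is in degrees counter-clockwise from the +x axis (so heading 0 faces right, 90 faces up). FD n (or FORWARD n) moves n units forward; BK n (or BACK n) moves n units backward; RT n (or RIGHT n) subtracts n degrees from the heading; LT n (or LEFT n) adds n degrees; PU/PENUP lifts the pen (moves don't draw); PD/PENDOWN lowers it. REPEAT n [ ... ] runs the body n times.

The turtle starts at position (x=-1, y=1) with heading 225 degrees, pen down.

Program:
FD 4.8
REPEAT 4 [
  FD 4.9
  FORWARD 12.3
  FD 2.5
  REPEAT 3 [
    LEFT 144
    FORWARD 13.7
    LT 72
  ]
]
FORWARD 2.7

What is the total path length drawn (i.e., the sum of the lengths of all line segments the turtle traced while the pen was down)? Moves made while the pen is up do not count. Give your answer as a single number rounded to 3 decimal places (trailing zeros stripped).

Executing turtle program step by step:
Start: pos=(-1,1), heading=225, pen down
FD 4.8: (-1,1) -> (-4.394,-2.394) [heading=225, draw]
REPEAT 4 [
  -- iteration 1/4 --
  FD 4.9: (-4.394,-2.394) -> (-7.859,-5.859) [heading=225, draw]
  FD 12.3: (-7.859,-5.859) -> (-16.556,-14.556) [heading=225, draw]
  FD 2.5: (-16.556,-14.556) -> (-18.324,-16.324) [heading=225, draw]
  REPEAT 3 [
    -- iteration 1/3 --
    LT 144: heading 225 -> 9
    FD 13.7: (-18.324,-16.324) -> (-4.793,-14.181) [heading=9, draw]
    LT 72: heading 9 -> 81
    -- iteration 2/3 --
    LT 144: heading 81 -> 225
    FD 13.7: (-4.793,-14.181) -> (-14.48,-23.868) [heading=225, draw]
    LT 72: heading 225 -> 297
    -- iteration 3/3 --
    LT 144: heading 297 -> 81
    FD 13.7: (-14.48,-23.868) -> (-12.337,-10.337) [heading=81, draw]
    LT 72: heading 81 -> 153
  ]
  -- iteration 2/4 --
  FD 4.9: (-12.337,-10.337) -> (-16.703,-8.112) [heading=153, draw]
  FD 12.3: (-16.703,-8.112) -> (-27.662,-2.528) [heading=153, draw]
  FD 2.5: (-27.662,-2.528) -> (-29.89,-1.393) [heading=153, draw]
  REPEAT 3 [
    -- iteration 1/3 --
    LT 144: heading 153 -> 297
    FD 13.7: (-29.89,-1.393) -> (-23.67,-13.6) [heading=297, draw]
    LT 72: heading 297 -> 9
    -- iteration 2/3 --
    LT 144: heading 9 -> 153
    FD 13.7: (-23.67,-13.6) -> (-35.877,-7.381) [heading=153, draw]
    LT 72: heading 153 -> 225
    -- iteration 3/3 --
    LT 144: heading 225 -> 9
    FD 13.7: (-35.877,-7.381) -> (-22.346,-5.237) [heading=9, draw]
    LT 72: heading 9 -> 81
  ]
  -- iteration 3/4 --
  FD 4.9: (-22.346,-5.237) -> (-21.579,-0.398) [heading=81, draw]
  FD 12.3: (-21.579,-0.398) -> (-19.655,11.751) [heading=81, draw]
  FD 2.5: (-19.655,11.751) -> (-19.264,14.22) [heading=81, draw]
  REPEAT 3 [
    -- iteration 1/3 --
    LT 144: heading 81 -> 225
    FD 13.7: (-19.264,14.22) -> (-28.951,4.533) [heading=225, draw]
    LT 72: heading 225 -> 297
    -- iteration 2/3 --
    LT 144: heading 297 -> 81
    FD 13.7: (-28.951,4.533) -> (-26.808,18.064) [heading=81, draw]
    LT 72: heading 81 -> 153
    -- iteration 3/3 --
    LT 144: heading 153 -> 297
    FD 13.7: (-26.808,18.064) -> (-20.588,5.857) [heading=297, draw]
    LT 72: heading 297 -> 9
  ]
  -- iteration 4/4 --
  FD 4.9: (-20.588,5.857) -> (-15.749,6.624) [heading=9, draw]
  FD 12.3: (-15.749,6.624) -> (-3.6,8.548) [heading=9, draw]
  FD 2.5: (-3.6,8.548) -> (-1.131,8.939) [heading=9, draw]
  REPEAT 3 [
    -- iteration 1/3 --
    LT 144: heading 9 -> 153
    FD 13.7: (-1.131,8.939) -> (-13.338,15.159) [heading=153, draw]
    LT 72: heading 153 -> 225
    -- iteration 2/3 --
    LT 144: heading 225 -> 9
    FD 13.7: (-13.338,15.159) -> (0.194,17.302) [heading=9, draw]
    LT 72: heading 9 -> 81
    -- iteration 3/3 --
    LT 144: heading 81 -> 225
    FD 13.7: (0.194,17.302) -> (-9.494,7.615) [heading=225, draw]
    LT 72: heading 225 -> 297
  ]
]
FD 2.7: (-9.494,7.615) -> (-8.268,5.209) [heading=297, draw]
Final: pos=(-8.268,5.209), heading=297, 26 segment(s) drawn

Segment lengths:
  seg 1: (-1,1) -> (-4.394,-2.394), length = 4.8
  seg 2: (-4.394,-2.394) -> (-7.859,-5.859), length = 4.9
  seg 3: (-7.859,-5.859) -> (-16.556,-14.556), length = 12.3
  seg 4: (-16.556,-14.556) -> (-18.324,-16.324), length = 2.5
  seg 5: (-18.324,-16.324) -> (-4.793,-14.181), length = 13.7
  seg 6: (-4.793,-14.181) -> (-14.48,-23.868), length = 13.7
  seg 7: (-14.48,-23.868) -> (-12.337,-10.337), length = 13.7
  seg 8: (-12.337,-10.337) -> (-16.703,-8.112), length = 4.9
  seg 9: (-16.703,-8.112) -> (-27.662,-2.528), length = 12.3
  seg 10: (-27.662,-2.528) -> (-29.89,-1.393), length = 2.5
  seg 11: (-29.89,-1.393) -> (-23.67,-13.6), length = 13.7
  seg 12: (-23.67,-13.6) -> (-35.877,-7.381), length = 13.7
  seg 13: (-35.877,-7.381) -> (-22.346,-5.237), length = 13.7
  seg 14: (-22.346,-5.237) -> (-21.579,-0.398), length = 4.9
  seg 15: (-21.579,-0.398) -> (-19.655,11.751), length = 12.3
  seg 16: (-19.655,11.751) -> (-19.264,14.22), length = 2.5
  seg 17: (-19.264,14.22) -> (-28.951,4.533), length = 13.7
  seg 18: (-28.951,4.533) -> (-26.808,18.064), length = 13.7
  seg 19: (-26.808,18.064) -> (-20.588,5.857), length = 13.7
  seg 20: (-20.588,5.857) -> (-15.749,6.624), length = 4.9
  seg 21: (-15.749,6.624) -> (-3.6,8.548), length = 12.3
  seg 22: (-3.6,8.548) -> (-1.131,8.939), length = 2.5
  seg 23: (-1.131,8.939) -> (-13.338,15.159), length = 13.7
  seg 24: (-13.338,15.159) -> (0.194,17.302), length = 13.7
  seg 25: (0.194,17.302) -> (-9.494,7.615), length = 13.7
  seg 26: (-9.494,7.615) -> (-8.268,5.209), length = 2.7
Total = 250.7

Answer: 250.7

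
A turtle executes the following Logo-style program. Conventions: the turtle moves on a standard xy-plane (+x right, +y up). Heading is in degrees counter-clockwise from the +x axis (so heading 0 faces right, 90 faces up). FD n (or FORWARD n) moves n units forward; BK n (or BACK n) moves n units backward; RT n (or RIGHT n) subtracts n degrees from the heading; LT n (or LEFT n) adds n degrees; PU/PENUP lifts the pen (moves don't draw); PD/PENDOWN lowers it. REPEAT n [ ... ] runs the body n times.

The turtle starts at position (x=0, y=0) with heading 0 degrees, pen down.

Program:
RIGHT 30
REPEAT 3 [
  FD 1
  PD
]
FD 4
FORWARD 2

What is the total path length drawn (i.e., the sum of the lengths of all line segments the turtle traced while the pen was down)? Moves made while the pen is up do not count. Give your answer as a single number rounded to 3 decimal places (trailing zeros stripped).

Answer: 9

Derivation:
Executing turtle program step by step:
Start: pos=(0,0), heading=0, pen down
RT 30: heading 0 -> 330
REPEAT 3 [
  -- iteration 1/3 --
  FD 1: (0,0) -> (0.866,-0.5) [heading=330, draw]
  PD: pen down
  -- iteration 2/3 --
  FD 1: (0.866,-0.5) -> (1.732,-1) [heading=330, draw]
  PD: pen down
  -- iteration 3/3 --
  FD 1: (1.732,-1) -> (2.598,-1.5) [heading=330, draw]
  PD: pen down
]
FD 4: (2.598,-1.5) -> (6.062,-3.5) [heading=330, draw]
FD 2: (6.062,-3.5) -> (7.794,-4.5) [heading=330, draw]
Final: pos=(7.794,-4.5), heading=330, 5 segment(s) drawn

Segment lengths:
  seg 1: (0,0) -> (0.866,-0.5), length = 1
  seg 2: (0.866,-0.5) -> (1.732,-1), length = 1
  seg 3: (1.732,-1) -> (2.598,-1.5), length = 1
  seg 4: (2.598,-1.5) -> (6.062,-3.5), length = 4
  seg 5: (6.062,-3.5) -> (7.794,-4.5), length = 2
Total = 9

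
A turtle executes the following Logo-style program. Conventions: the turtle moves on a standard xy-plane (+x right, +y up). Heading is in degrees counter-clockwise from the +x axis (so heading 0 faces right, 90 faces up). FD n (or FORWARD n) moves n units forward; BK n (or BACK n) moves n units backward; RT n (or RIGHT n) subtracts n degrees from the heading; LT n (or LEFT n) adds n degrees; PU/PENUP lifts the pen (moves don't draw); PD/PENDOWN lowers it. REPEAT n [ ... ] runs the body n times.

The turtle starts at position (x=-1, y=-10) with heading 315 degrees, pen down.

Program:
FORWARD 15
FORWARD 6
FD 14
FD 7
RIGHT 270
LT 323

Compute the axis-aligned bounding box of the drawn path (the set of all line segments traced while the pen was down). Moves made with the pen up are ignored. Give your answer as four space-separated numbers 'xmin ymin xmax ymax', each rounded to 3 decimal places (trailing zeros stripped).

Executing turtle program step by step:
Start: pos=(-1,-10), heading=315, pen down
FD 15: (-1,-10) -> (9.607,-20.607) [heading=315, draw]
FD 6: (9.607,-20.607) -> (13.849,-24.849) [heading=315, draw]
FD 14: (13.849,-24.849) -> (23.749,-34.749) [heading=315, draw]
FD 7: (23.749,-34.749) -> (28.698,-39.698) [heading=315, draw]
RT 270: heading 315 -> 45
LT 323: heading 45 -> 8
Final: pos=(28.698,-39.698), heading=8, 4 segment(s) drawn

Segment endpoints: x in {-1, 9.607, 13.849, 23.749, 28.698}, y in {-39.698, -34.749, -24.849, -20.607, -10}
xmin=-1, ymin=-39.698, xmax=28.698, ymax=-10

Answer: -1 -39.698 28.698 -10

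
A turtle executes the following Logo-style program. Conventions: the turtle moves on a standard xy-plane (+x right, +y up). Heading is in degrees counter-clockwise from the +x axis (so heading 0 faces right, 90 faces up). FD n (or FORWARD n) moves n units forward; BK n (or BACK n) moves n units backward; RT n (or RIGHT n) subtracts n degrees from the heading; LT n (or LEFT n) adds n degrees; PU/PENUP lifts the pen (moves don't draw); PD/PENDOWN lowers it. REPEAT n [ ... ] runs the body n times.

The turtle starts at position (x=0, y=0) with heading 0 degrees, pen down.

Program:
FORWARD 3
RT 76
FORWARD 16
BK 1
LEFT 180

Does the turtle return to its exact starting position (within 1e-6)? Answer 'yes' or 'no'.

Answer: no

Derivation:
Executing turtle program step by step:
Start: pos=(0,0), heading=0, pen down
FD 3: (0,0) -> (3,0) [heading=0, draw]
RT 76: heading 0 -> 284
FD 16: (3,0) -> (6.871,-15.525) [heading=284, draw]
BK 1: (6.871,-15.525) -> (6.629,-14.554) [heading=284, draw]
LT 180: heading 284 -> 104
Final: pos=(6.629,-14.554), heading=104, 3 segment(s) drawn

Start position: (0, 0)
Final position: (6.629, -14.554)
Distance = 15.993; >= 1e-6 -> NOT closed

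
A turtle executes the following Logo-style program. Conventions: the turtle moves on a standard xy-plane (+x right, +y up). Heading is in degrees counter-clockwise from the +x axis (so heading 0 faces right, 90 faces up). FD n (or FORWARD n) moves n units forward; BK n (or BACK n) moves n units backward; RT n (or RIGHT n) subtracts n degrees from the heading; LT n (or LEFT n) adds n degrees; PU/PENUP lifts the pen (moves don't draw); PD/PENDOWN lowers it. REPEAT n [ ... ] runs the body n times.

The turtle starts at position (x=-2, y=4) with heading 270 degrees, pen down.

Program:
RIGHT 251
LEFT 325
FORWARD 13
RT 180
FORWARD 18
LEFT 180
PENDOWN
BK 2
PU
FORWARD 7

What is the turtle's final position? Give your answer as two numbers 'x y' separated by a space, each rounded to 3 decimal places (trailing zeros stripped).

Executing turtle program step by step:
Start: pos=(-2,4), heading=270, pen down
RT 251: heading 270 -> 19
LT 325: heading 19 -> 344
FD 13: (-2,4) -> (10.496,0.417) [heading=344, draw]
RT 180: heading 344 -> 164
FD 18: (10.496,0.417) -> (-6.806,5.378) [heading=164, draw]
LT 180: heading 164 -> 344
PD: pen down
BK 2: (-6.806,5.378) -> (-8.729,5.929) [heading=344, draw]
PU: pen up
FD 7: (-8.729,5.929) -> (-2,4) [heading=344, move]
Final: pos=(-2,4), heading=344, 3 segment(s) drawn

Answer: -2 4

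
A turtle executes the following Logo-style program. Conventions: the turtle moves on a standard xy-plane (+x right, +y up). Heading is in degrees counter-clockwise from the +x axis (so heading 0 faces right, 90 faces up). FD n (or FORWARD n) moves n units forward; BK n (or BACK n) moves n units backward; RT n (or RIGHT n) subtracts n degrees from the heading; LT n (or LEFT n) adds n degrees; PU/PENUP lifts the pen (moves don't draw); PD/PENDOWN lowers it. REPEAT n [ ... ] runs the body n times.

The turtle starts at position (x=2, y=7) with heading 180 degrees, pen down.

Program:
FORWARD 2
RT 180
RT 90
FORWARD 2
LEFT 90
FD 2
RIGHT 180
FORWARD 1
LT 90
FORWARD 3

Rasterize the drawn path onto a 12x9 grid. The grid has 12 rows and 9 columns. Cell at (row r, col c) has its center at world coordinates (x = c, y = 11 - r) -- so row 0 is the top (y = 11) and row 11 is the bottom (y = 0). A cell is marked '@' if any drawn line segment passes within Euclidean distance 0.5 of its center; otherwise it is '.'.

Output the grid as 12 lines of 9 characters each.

Answer: .........
.........
.........
.........
@@@......
@........
@@@......
.@.......
.@.......
.@.......
.........
.........

Derivation:
Segment 0: (2,7) -> (0,7)
Segment 1: (0,7) -> (0,5)
Segment 2: (0,5) -> (2,5)
Segment 3: (2,5) -> (1,5)
Segment 4: (1,5) -> (1,2)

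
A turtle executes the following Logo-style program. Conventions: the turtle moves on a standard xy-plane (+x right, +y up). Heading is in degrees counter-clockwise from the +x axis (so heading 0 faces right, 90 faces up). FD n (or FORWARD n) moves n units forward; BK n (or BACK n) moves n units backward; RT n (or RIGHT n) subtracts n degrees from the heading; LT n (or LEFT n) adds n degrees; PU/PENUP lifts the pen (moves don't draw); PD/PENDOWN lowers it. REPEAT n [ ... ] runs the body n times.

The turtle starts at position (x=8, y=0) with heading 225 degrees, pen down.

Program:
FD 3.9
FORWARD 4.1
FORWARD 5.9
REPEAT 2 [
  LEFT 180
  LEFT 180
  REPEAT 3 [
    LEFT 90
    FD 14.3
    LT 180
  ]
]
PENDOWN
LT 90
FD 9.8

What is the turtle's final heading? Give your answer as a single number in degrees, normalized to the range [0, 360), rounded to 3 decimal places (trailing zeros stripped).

Executing turtle program step by step:
Start: pos=(8,0), heading=225, pen down
FD 3.9: (8,0) -> (5.242,-2.758) [heading=225, draw]
FD 4.1: (5.242,-2.758) -> (2.343,-5.657) [heading=225, draw]
FD 5.9: (2.343,-5.657) -> (-1.829,-9.829) [heading=225, draw]
REPEAT 2 [
  -- iteration 1/2 --
  LT 180: heading 225 -> 45
  LT 180: heading 45 -> 225
  REPEAT 3 [
    -- iteration 1/3 --
    LT 90: heading 225 -> 315
    FD 14.3: (-1.829,-9.829) -> (8.283,-19.94) [heading=315, draw]
    LT 180: heading 315 -> 135
    -- iteration 2/3 --
    LT 90: heading 135 -> 225
    FD 14.3: (8.283,-19.94) -> (-1.829,-30.052) [heading=225, draw]
    LT 180: heading 225 -> 45
    -- iteration 3/3 --
    LT 90: heading 45 -> 135
    FD 14.3: (-1.829,-30.052) -> (-11.94,-19.94) [heading=135, draw]
    LT 180: heading 135 -> 315
  ]
  -- iteration 2/2 --
  LT 180: heading 315 -> 135
  LT 180: heading 135 -> 315
  REPEAT 3 [
    -- iteration 1/3 --
    LT 90: heading 315 -> 45
    FD 14.3: (-11.94,-19.94) -> (-1.829,-9.829) [heading=45, draw]
    LT 180: heading 45 -> 225
    -- iteration 2/3 --
    LT 90: heading 225 -> 315
    FD 14.3: (-1.829,-9.829) -> (8.283,-19.94) [heading=315, draw]
    LT 180: heading 315 -> 135
    -- iteration 3/3 --
    LT 90: heading 135 -> 225
    FD 14.3: (8.283,-19.94) -> (-1.829,-30.052) [heading=225, draw]
    LT 180: heading 225 -> 45
  ]
]
PD: pen down
LT 90: heading 45 -> 135
FD 9.8: (-1.829,-30.052) -> (-8.758,-23.122) [heading=135, draw]
Final: pos=(-8.758,-23.122), heading=135, 10 segment(s) drawn

Answer: 135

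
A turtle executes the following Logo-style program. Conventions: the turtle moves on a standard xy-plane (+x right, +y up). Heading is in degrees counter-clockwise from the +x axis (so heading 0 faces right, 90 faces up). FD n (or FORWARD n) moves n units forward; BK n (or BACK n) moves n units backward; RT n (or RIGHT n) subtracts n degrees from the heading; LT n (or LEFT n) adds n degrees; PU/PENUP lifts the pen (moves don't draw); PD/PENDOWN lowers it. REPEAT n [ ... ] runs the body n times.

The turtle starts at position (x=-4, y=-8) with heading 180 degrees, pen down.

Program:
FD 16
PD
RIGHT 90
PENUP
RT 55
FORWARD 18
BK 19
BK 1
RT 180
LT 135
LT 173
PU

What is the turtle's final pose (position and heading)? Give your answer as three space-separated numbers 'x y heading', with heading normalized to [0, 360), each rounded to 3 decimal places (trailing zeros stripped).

Answer: -21.638 -9.147 163

Derivation:
Executing turtle program step by step:
Start: pos=(-4,-8), heading=180, pen down
FD 16: (-4,-8) -> (-20,-8) [heading=180, draw]
PD: pen down
RT 90: heading 180 -> 90
PU: pen up
RT 55: heading 90 -> 35
FD 18: (-20,-8) -> (-5.255,2.324) [heading=35, move]
BK 19: (-5.255,2.324) -> (-20.819,-8.574) [heading=35, move]
BK 1: (-20.819,-8.574) -> (-21.638,-9.147) [heading=35, move]
RT 180: heading 35 -> 215
LT 135: heading 215 -> 350
LT 173: heading 350 -> 163
PU: pen up
Final: pos=(-21.638,-9.147), heading=163, 1 segment(s) drawn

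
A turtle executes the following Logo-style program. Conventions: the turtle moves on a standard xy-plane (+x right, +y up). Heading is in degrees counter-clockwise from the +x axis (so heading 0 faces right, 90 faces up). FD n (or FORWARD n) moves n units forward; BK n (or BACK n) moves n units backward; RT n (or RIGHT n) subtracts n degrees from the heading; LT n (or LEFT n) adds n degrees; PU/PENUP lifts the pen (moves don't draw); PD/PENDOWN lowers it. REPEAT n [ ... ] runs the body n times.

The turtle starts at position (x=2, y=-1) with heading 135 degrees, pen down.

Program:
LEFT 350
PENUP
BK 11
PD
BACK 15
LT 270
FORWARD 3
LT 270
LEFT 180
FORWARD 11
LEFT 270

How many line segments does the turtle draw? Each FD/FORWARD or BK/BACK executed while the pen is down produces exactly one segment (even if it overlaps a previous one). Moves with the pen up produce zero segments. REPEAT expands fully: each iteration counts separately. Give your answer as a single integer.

Answer: 3

Derivation:
Executing turtle program step by step:
Start: pos=(2,-1), heading=135, pen down
LT 350: heading 135 -> 125
PU: pen up
BK 11: (2,-1) -> (8.309,-10.011) [heading=125, move]
PD: pen down
BK 15: (8.309,-10.011) -> (16.913,-22.298) [heading=125, draw]
LT 270: heading 125 -> 35
FD 3: (16.913,-22.298) -> (19.37,-20.577) [heading=35, draw]
LT 270: heading 35 -> 305
LT 180: heading 305 -> 125
FD 11: (19.37,-20.577) -> (13.061,-11.567) [heading=125, draw]
LT 270: heading 125 -> 35
Final: pos=(13.061,-11.567), heading=35, 3 segment(s) drawn
Segments drawn: 3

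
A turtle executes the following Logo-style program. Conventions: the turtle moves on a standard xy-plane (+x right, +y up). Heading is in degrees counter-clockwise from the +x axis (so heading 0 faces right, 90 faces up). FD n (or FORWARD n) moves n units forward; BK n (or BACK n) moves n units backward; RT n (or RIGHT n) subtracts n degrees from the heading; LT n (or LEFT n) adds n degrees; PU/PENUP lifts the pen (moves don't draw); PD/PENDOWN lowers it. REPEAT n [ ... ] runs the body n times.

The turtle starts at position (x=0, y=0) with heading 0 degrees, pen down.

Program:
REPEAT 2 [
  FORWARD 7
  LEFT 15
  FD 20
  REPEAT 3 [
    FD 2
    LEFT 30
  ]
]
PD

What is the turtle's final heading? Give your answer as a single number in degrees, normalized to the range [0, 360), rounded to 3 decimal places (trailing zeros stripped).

Executing turtle program step by step:
Start: pos=(0,0), heading=0, pen down
REPEAT 2 [
  -- iteration 1/2 --
  FD 7: (0,0) -> (7,0) [heading=0, draw]
  LT 15: heading 0 -> 15
  FD 20: (7,0) -> (26.319,5.176) [heading=15, draw]
  REPEAT 3 [
    -- iteration 1/3 --
    FD 2: (26.319,5.176) -> (28.25,5.694) [heading=15, draw]
    LT 30: heading 15 -> 45
    -- iteration 2/3 --
    FD 2: (28.25,5.694) -> (29.665,7.108) [heading=45, draw]
    LT 30: heading 45 -> 75
    -- iteration 3/3 --
    FD 2: (29.665,7.108) -> (30.182,9.04) [heading=75, draw]
    LT 30: heading 75 -> 105
  ]
  -- iteration 2/2 --
  FD 7: (30.182,9.04) -> (28.37,15.802) [heading=105, draw]
  LT 15: heading 105 -> 120
  FD 20: (28.37,15.802) -> (18.37,33.122) [heading=120, draw]
  REPEAT 3 [
    -- iteration 1/3 --
    FD 2: (18.37,33.122) -> (17.37,34.854) [heading=120, draw]
    LT 30: heading 120 -> 150
    -- iteration 2/3 --
    FD 2: (17.37,34.854) -> (15.638,35.854) [heading=150, draw]
    LT 30: heading 150 -> 180
    -- iteration 3/3 --
    FD 2: (15.638,35.854) -> (13.638,35.854) [heading=180, draw]
    LT 30: heading 180 -> 210
  ]
]
PD: pen down
Final: pos=(13.638,35.854), heading=210, 10 segment(s) drawn

Answer: 210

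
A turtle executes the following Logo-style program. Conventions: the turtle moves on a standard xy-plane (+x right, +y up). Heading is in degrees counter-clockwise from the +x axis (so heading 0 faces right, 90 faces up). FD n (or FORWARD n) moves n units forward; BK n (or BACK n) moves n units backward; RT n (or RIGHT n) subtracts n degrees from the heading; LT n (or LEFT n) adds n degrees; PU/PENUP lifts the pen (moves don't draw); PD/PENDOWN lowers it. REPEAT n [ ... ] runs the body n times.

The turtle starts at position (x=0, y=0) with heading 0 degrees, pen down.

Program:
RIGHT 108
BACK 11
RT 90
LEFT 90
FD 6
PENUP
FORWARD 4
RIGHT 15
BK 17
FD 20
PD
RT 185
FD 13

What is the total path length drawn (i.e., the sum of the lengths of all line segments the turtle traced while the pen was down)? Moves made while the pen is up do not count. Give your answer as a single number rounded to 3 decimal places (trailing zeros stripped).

Executing turtle program step by step:
Start: pos=(0,0), heading=0, pen down
RT 108: heading 0 -> 252
BK 11: (0,0) -> (3.399,10.462) [heading=252, draw]
RT 90: heading 252 -> 162
LT 90: heading 162 -> 252
FD 6: (3.399,10.462) -> (1.545,4.755) [heading=252, draw]
PU: pen up
FD 4: (1.545,4.755) -> (0.309,0.951) [heading=252, move]
RT 15: heading 252 -> 237
BK 17: (0.309,0.951) -> (9.568,15.208) [heading=237, move]
FD 20: (9.568,15.208) -> (-1.325,-1.565) [heading=237, move]
PD: pen down
RT 185: heading 237 -> 52
FD 13: (-1.325,-1.565) -> (6.679,8.679) [heading=52, draw]
Final: pos=(6.679,8.679), heading=52, 3 segment(s) drawn

Segment lengths:
  seg 1: (0,0) -> (3.399,10.462), length = 11
  seg 2: (3.399,10.462) -> (1.545,4.755), length = 6
  seg 3: (-1.325,-1.565) -> (6.679,8.679), length = 13
Total = 30

Answer: 30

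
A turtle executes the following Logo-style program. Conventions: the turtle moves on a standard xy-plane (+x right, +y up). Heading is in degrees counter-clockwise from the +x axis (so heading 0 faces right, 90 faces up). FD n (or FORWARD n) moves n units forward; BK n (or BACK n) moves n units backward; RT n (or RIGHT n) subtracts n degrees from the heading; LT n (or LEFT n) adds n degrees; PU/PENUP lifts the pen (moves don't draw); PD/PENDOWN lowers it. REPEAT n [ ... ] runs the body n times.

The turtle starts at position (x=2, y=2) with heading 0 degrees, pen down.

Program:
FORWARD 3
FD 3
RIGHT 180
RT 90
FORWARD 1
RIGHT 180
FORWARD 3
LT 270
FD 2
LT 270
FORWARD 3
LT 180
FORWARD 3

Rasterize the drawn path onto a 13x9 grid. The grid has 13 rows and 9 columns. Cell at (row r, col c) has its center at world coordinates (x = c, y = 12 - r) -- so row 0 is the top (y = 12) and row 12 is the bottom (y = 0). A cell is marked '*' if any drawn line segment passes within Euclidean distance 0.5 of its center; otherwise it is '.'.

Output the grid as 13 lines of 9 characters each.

Segment 0: (2,2) -> (5,2)
Segment 1: (5,2) -> (8,2)
Segment 2: (8,2) -> (8,3)
Segment 3: (8,3) -> (8,0)
Segment 4: (8,0) -> (6,-0)
Segment 5: (6,-0) -> (6,3)
Segment 6: (6,3) -> (6,-0)

Answer: .........
.........
.........
.........
.........
.........
.........
.........
.........
......*.*
..*******
......*.*
......***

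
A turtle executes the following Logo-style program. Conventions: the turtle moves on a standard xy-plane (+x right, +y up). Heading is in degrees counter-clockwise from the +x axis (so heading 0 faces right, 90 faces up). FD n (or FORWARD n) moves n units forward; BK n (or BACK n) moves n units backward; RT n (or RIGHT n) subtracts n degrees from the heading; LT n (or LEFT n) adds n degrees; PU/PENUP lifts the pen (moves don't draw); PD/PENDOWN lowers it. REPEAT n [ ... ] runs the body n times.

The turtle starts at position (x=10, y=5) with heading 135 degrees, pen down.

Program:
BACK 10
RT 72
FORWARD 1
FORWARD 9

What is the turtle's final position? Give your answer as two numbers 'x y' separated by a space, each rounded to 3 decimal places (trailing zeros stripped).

Answer: 21.611 6.839

Derivation:
Executing turtle program step by step:
Start: pos=(10,5), heading=135, pen down
BK 10: (10,5) -> (17.071,-2.071) [heading=135, draw]
RT 72: heading 135 -> 63
FD 1: (17.071,-2.071) -> (17.525,-1.18) [heading=63, draw]
FD 9: (17.525,-1.18) -> (21.611,6.839) [heading=63, draw]
Final: pos=(21.611,6.839), heading=63, 3 segment(s) drawn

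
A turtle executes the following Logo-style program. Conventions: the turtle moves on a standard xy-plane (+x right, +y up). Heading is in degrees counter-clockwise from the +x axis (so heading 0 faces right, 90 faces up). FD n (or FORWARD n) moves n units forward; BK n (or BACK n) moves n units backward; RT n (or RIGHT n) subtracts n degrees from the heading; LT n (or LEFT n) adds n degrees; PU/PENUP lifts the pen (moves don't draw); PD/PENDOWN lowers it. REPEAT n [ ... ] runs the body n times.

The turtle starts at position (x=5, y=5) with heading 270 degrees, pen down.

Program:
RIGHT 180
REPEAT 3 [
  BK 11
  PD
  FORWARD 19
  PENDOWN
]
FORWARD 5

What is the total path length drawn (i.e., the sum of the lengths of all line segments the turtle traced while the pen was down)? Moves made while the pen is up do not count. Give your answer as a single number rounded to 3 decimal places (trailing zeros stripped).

Executing turtle program step by step:
Start: pos=(5,5), heading=270, pen down
RT 180: heading 270 -> 90
REPEAT 3 [
  -- iteration 1/3 --
  BK 11: (5,5) -> (5,-6) [heading=90, draw]
  PD: pen down
  FD 19: (5,-6) -> (5,13) [heading=90, draw]
  PD: pen down
  -- iteration 2/3 --
  BK 11: (5,13) -> (5,2) [heading=90, draw]
  PD: pen down
  FD 19: (5,2) -> (5,21) [heading=90, draw]
  PD: pen down
  -- iteration 3/3 --
  BK 11: (5,21) -> (5,10) [heading=90, draw]
  PD: pen down
  FD 19: (5,10) -> (5,29) [heading=90, draw]
  PD: pen down
]
FD 5: (5,29) -> (5,34) [heading=90, draw]
Final: pos=(5,34), heading=90, 7 segment(s) drawn

Segment lengths:
  seg 1: (5,5) -> (5,-6), length = 11
  seg 2: (5,-6) -> (5,13), length = 19
  seg 3: (5,13) -> (5,2), length = 11
  seg 4: (5,2) -> (5,21), length = 19
  seg 5: (5,21) -> (5,10), length = 11
  seg 6: (5,10) -> (5,29), length = 19
  seg 7: (5,29) -> (5,34), length = 5
Total = 95

Answer: 95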